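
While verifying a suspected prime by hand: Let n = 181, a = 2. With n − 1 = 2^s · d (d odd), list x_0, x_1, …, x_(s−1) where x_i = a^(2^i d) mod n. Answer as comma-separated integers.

162, 180

n − 1 = 180 = 2^2 · 45, so s = 2 and d = 45.
x_0 = 2^45 mod 181 = 162.
x_1 = 162^2 mod 181 = 180.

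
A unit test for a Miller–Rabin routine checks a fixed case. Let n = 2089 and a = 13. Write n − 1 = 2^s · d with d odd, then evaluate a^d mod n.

789

n − 1 = 2088 = 2^3 · 261, so s = 3 and d = 261.
13^261 mod 2089 = 789.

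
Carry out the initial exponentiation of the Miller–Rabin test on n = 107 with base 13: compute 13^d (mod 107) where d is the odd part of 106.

1

n − 1 = 106 = 2^1 · 53, so s = 1 and d = 53.
13^53 mod 107 = 1.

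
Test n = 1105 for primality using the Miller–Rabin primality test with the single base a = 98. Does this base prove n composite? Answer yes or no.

no

n − 1 = 1104 = 2^4 · 69, so s = 4 and d = 69.
x_0 = 98^69 mod 1105 = 268.
x_0 is neither 1 nor 1104, so continue squaring.
x_1 = 268^2 mod 1105 = 1104.
x_1 ≡ −1, so 98 is not a witness.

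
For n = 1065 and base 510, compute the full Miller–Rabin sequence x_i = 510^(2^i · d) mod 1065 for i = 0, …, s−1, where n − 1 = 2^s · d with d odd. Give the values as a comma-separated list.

795, 480, 360

n − 1 = 1064 = 2^3 · 133, so s = 3 and d = 133.
x_0 = 510^133 mod 1065 = 795.
x_1 = 795^2 mod 1065 = 480.
x_2 = 480^2 mod 1065 = 360.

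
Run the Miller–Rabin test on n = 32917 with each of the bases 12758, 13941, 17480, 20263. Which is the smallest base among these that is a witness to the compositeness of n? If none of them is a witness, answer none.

n − 1 = 32916 = 2^2 · 8229, so s = 2 and d = 8229.
Base 12758: x_0 = 12758^8229 mod 32917 = 32916. x_0 = 32916 ≡ −1, so 12758 is not a witness.
Base 13941: x_0 = 13941^8229 mod 32917 = 1. x_0 = 1, so 13941 is not a witness.
Base 17480: x_0 = 17480^8229 mod 32917 = 1. x_0 = 1, so 17480 is not a witness.
Base 20263: x_0 = 20263^8229 mod 32917 = 32916. x_0 = 32916 ≡ −1, so 20263 is not a witness.
No listed base is a witness for 32917.

none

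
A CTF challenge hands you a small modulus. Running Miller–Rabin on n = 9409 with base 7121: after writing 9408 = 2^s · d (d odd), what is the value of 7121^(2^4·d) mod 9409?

9214

n − 1 = 9408 = 2^6 · 147, so s = 6 and d = 147.
x_0 = 7121^147 mod 9409 = 2833.
x_1 = 2833^2 mod 9409 = 12.
x_2 = 12^2 mod 9409 = 144.
x_3 = 144^2 mod 9409 = 1918.
x_4 = 1918^2 mod 9409 = 9214.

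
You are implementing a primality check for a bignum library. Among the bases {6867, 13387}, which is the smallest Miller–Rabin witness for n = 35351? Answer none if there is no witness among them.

n − 1 = 35350 = 2^1 · 17675, so s = 1 and d = 17675.
Base 6867: x_0 = 6867^17675 mod 35351 = 16241. x_0 ∉ {1, 35350} and s = 1, so 6867 is a Miller–Rabin witness and 35351 is composite.
Base 13387: x_0 = 13387^17675 mod 35351 = 22840. x_0 ∉ {1, 35350} and s = 1, so 13387 is a Miller–Rabin witness and 35351 is composite.
The smallest witness among the given bases is 6867.

6867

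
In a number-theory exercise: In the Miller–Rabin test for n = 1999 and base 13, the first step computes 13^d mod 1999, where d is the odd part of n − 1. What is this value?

1

n − 1 = 1998 = 2^1 · 999, so s = 1 and d = 999.
Repeated squaring mod 1999: 13^1 ≡ 13, 13^2 ≡ 169, 13^4 ≡ 575, 13^8 ≡ 790, 13^16 ≡ 412, 13^32 ≡ 1828, 13^64 ≡ 1255, 13^128 ≡ 1812, 13^256 ≡ 986, 13^512 ≡ 682.
999 = 512 + 256 + 128 + 64 + 32 + 4 + 2 + 1, so 13^999 ≡ 682·986·1812·1255·1828·575·169·13 ≡ 1 (mod 1999).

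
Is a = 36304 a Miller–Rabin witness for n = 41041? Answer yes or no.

n − 1 = 41040 = 2^4 · 2565, so s = 4 and d = 2565.
x_0 = 36304^2565 mod 41041 = 25488.
x_0 is neither 1 nor 41040, so continue squaring.
x_1 = 25488^2 mod 41041 = 155.
x_2 = 155^2 mod 41041 = 24025.
x_3 = 24025^2 mod 41041 = 1.
x_3 = 1 but x_2 ≠ ±1, a nontrivial square root of 1 — 36304 is a witness and 41041 is composite.

yes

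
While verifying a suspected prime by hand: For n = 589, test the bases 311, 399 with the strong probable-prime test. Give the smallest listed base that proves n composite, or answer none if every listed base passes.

399

n − 1 = 588 = 2^2 · 147, so s = 2 and d = 147.
Base 311: x_0 = 311^147 mod 589 = 1. x_0 = 1, so 311 is not a witness.
Base 399: x_0 = 399^147 mod 589 = 418. x_0 is neither 1 nor 588, so continue squaring. x_1 = 418^2 mod 589 = 380. Reached i = s−1 = 1 without hitting −1: 399 is a Miller–Rabin witness and 589 is composite.
The smallest witness among the given bases is 399.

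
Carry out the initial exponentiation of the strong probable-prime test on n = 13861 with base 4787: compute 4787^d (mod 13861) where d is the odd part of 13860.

n − 1 = 13860 = 2^2 · 3465, so s = 2 and d = 3465.
4787^3465 mod 13861 = 7260.

7260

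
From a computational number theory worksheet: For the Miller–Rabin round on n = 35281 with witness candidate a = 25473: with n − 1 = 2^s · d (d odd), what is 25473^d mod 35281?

3905

n − 1 = 35280 = 2^4 · 2205, so s = 4 and d = 2205.
25473^2205 mod 35281 = 3905.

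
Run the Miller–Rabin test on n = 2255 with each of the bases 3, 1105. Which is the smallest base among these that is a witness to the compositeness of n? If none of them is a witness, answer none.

n − 1 = 2254 = 2^1 · 1127, so s = 1 and d = 1127.
Base 3: x_0 = 3^1127 mod 2255 = 2187. x_0 ∉ {1, 2254} and s = 1, so 3 is a Miller–Rabin witness and 2255 is composite.
Base 1105: x_0 = 1105^1127 mod 2255 = 1840. x_0 ∉ {1, 2254} and s = 1, so 1105 is a Miller–Rabin witness and 2255 is composite.
The smallest witness among the given bases is 3.

3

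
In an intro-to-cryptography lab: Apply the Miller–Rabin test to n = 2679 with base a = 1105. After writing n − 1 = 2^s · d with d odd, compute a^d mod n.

n − 1 = 2678 = 2^1 · 1339, so s = 1 and d = 1339.
1105^1339 mod 2679 = 1294.

1294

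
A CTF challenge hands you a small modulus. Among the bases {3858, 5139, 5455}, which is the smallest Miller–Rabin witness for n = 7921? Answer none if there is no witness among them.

none

n − 1 = 7920 = 2^4 · 495, so s = 4 and d = 495.
Base 3858: x_0 = 3858^495 mod 7921 = 6776. x_0 is neither 1 nor 7920, so continue squaring. x_1 = 6776^2 mod 7921 = 4060. x_2 = 4060^2 mod 7921 = 7920. x_2 ≡ −1, so 3858 is not a witness.
Base 5139: x_0 = 5139^495 mod 7921 = 927. x_0 is neither 1 nor 7920, so continue squaring. x_1 = 927^2 mod 7921 = 3861. x_2 = 3861^2 mod 7921 = 7920. x_2 ≡ −1, so 5139 is not a witness.
Base 5455: x_0 = 5455^495 mod 7921 = 6776. x_0 is neither 1 nor 7920, so continue squaring. x_1 = 6776^2 mod 7921 = 4060. x_2 = 4060^2 mod 7921 = 7920. x_2 ≡ −1, so 5455 is not a witness.
No listed base is a witness for 7921.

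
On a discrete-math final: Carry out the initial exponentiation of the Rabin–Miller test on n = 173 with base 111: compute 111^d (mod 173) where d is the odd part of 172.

80

n − 1 = 172 = 2^2 · 43, so s = 2 and d = 43.
111^43 mod 173 = 80.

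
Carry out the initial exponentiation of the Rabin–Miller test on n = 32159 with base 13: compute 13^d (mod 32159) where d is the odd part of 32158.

1

n − 1 = 32158 = 2^1 · 16079, so s = 1 and d = 16079.
Repeated squaring mod 32159: 13^1 ≡ 13, 13^2 ≡ 169, 13^4 ≡ 28561, 13^8 ≡ 17686, 13^16 ≡ 16162, 13^32 ≡ 14846, 13^64 ≡ 18089, 13^128 ≡ 26255, 13^256 ≡ 29019, 13^512 ≡ 18946, 13^1024 ≡ 24317, 13^2048 ≡ 8956, 13^4096 ≡ 5390, 13^8192 ≡ 12523.
16079 = 8192 + 4096 + 2048 + 1024 + 512 + 128 + 64 + 8 + 4 + 2 + 1, so 13^16079 ≡ 12523·5390·8956·24317·18946·26255·18089·17686·28561·169·13 ≡ 1 (mod 32159).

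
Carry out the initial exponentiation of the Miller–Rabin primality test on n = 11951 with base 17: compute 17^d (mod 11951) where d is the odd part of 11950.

n − 1 = 11950 = 2^1 · 5975, so s = 1 and d = 5975.
Repeated squaring mod 11951: 17^1 ≡ 17, 17^2 ≡ 289, 17^4 ≡ 11815, 17^8 ≡ 6545, 17^16 ≡ 4641, 17^32 ≡ 3179, 17^64 ≡ 7446, 17^128 ≡ 2227, 17^256 ≡ 11815, 17^512 ≡ 6545, 17^1024 ≡ 4641, 17^2048 ≡ 3179, 17^4096 ≡ 7446.
5975 = 4096 + 1024 + 512 + 256 + 64 + 16 + 4 + 2 + 1, so 17^5975 ≡ 7446·4641·6545·11815·7446·4641·11815·289·17 ≡ 10421 (mod 11951).

10421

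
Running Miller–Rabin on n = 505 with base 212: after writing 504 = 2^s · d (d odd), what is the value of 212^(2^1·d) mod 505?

504

n − 1 = 504 = 2^3 · 63, so s = 3 and d = 63.
x_0 = 212^63 mod 505 = 293.
x_1 = 293^2 mod 505 = 504.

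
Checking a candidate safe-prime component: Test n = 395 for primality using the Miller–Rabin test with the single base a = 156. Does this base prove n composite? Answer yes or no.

yes

n − 1 = 394 = 2^1 · 197, so s = 1 and d = 197.
Repeated squaring mod 395: 156^1 ≡ 156, 156^2 ≡ 241, 156^4 ≡ 16, 156^8 ≡ 256, 156^16 ≡ 361, 156^32 ≡ 366, 156^64 ≡ 51, 156^128 ≡ 231.
197 = 128 + 64 + 4 + 1, so 156^197 ≡ 231·51·16·156 ≡ 391 (mod 395).
x_0 = 156^197 mod 395 = 391.
x_0 ∉ {1, 394} and s = 1, so 156 is a Miller–Rabin witness and 395 is composite.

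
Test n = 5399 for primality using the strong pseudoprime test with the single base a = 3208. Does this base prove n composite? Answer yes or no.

no

n − 1 = 5398 = 2^1 · 2699, so s = 1 and d = 2699.
Repeated squaring mod 5399: 3208^1 ≡ 3208, 3208^2 ≡ 770, 3208^4 ≡ 4409, 3208^8 ≡ 2881, 3208^16 ≡ 1898, 3208^32 ≡ 1271, 3208^64 ≡ 1140, 3208^128 ≡ 3840, 3208^256 ≡ 931, 3208^512 ≡ 2921, 3208^1024 ≡ 1821, 3208^2048 ≡ 1055.
2699 = 2048 + 512 + 128 + 8 + 2 + 1, so 3208^2699 ≡ 1055·2921·3840·2881·770·3208 ≡ 1 (mod 5399).
x_0 = 3208^2699 mod 5399 = 1.
x_0 = 1, so 3208 is not a witness.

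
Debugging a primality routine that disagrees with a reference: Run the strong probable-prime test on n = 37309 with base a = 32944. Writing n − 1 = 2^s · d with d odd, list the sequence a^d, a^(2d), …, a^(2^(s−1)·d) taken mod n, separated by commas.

n − 1 = 37308 = 2^2 · 9327, so s = 2 and d = 9327.
x_0 = 32944^9327 mod 37309 = 37308.
x_1 = 37308^2 mod 37309 = 1.

37308, 1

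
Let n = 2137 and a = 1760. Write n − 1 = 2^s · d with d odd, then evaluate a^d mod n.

1872

n − 1 = 2136 = 2^3 · 267, so s = 3 and d = 267.
1760^267 mod 2137 = 1872.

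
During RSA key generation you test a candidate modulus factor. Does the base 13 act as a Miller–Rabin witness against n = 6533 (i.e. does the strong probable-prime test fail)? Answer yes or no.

n − 1 = 6532 = 2^2 · 1633, so s = 2 and d = 1633.
x_0 = 13^1633 mod 6533 = 3571.
x_0 is neither 1 nor 6532, so continue squaring.
x_1 = 3571^2 mod 6533 = 6158.
Reached i = s−1 = 1 without hitting −1: 13 is a Miller–Rabin witness and 6533 is composite.

yes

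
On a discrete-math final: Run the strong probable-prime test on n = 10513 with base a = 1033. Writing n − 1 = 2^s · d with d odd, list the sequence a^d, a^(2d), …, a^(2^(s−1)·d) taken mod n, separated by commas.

n − 1 = 10512 = 2^4 · 657, so s = 4 and d = 657.
x_0 = 1033^657 mod 10513 = 1.
x_1 = 1^2 mod 10513 = 1.
x_2 = 1^2 mod 10513 = 1.
x_3 = 1^2 mod 10513 = 1.

1, 1, 1, 1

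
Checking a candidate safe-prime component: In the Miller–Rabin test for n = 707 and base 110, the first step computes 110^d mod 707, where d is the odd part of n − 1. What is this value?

n − 1 = 706 = 2^1 · 353, so s = 1 and d = 353.
110^353 mod 707 = 325.

325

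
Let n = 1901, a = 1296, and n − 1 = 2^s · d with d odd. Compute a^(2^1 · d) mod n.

1

n − 1 = 1900 = 2^2 · 475, so s = 2 and d = 475.
x_0 = 1296^475 mod 1901 = 1.
x_1 = 1^2 mod 1901 = 1.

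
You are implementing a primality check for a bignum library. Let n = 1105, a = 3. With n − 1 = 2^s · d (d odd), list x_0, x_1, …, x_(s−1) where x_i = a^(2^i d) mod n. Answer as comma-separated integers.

1093, 144, 846, 781

n − 1 = 1104 = 2^4 · 69, so s = 4 and d = 69.
x_0 = 3^69 mod 1105 = 1093.
x_1 = 1093^2 mod 1105 = 144.
x_2 = 144^2 mod 1105 = 846.
x_3 = 846^2 mod 1105 = 781.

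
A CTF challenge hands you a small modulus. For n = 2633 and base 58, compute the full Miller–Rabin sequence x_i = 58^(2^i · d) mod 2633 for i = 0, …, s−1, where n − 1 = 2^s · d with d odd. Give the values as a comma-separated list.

1, 1, 1

n − 1 = 2632 = 2^3 · 329, so s = 3 and d = 329.
x_0 = 58^329 mod 2633 = 1.
x_1 = 1^2 mod 2633 = 1.
x_2 = 1^2 mod 2633 = 1.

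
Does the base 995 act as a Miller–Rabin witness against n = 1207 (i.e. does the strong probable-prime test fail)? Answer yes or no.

n − 1 = 1206 = 2^1 · 603, so s = 1 and d = 603.
x_0 = 995^603 mod 1207 = 1137.
x_0 ∉ {1, 1206} and s = 1, so 995 is a Miller–Rabin witness and 1207 is composite.

yes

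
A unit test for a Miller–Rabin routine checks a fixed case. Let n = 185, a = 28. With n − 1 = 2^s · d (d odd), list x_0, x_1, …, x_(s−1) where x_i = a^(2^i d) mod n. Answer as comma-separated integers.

77, 9, 81

n − 1 = 184 = 2^3 · 23, so s = 3 and d = 23.
x_0 = 28^23 mod 185 = 77.
x_1 = 77^2 mod 185 = 9.
x_2 = 9^2 mod 185 = 81.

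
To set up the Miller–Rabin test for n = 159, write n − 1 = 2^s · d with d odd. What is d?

Halving: 158 → 79; 79 is odd.
So 158 = 2^1 · 79.

79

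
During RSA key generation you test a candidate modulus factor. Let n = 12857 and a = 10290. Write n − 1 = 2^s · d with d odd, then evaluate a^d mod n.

n − 1 = 12856 = 2^3 · 1607, so s = 3 and d = 1607.
Repeated squaring mod 12857: 10290^1 ≡ 10290, 10290^2 ≡ 6705, 10290^4 ≡ 8953, 10290^8 ≡ 5671, 10290^16 ≡ 4884, 10290^32 ≡ 3721, 10290^64 ≡ 11709, 10290^128 ≡ 6490, 10290^256 ≡ 568, 10290^512 ≡ 1199, 10290^1024 ≡ 10474.
1607 = 1024 + 512 + 64 + 4 + 2 + 1, so 10290^1607 ≡ 10474·1199·11709·8953·6705·10290 ≡ 3850 (mod 12857).

3850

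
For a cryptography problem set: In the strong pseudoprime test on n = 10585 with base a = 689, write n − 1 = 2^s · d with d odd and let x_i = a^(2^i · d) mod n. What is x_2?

1

n − 1 = 10584 = 2^3 · 1323, so s = 3 and d = 1323.
x_0 = 689^1323 mod 10585 = 10294.
x_1 = 10294^2 mod 10585 = 1.
x_2 = 1^2 mod 10585 = 1.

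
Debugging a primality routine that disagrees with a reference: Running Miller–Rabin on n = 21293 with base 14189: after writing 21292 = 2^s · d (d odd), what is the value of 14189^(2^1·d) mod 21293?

3571

n − 1 = 21292 = 2^2 · 5323, so s = 2 and d = 5323.
x_0 = 14189^5323 mod 21293 = 9290.
x_1 = 9290^2 mod 21293 = 3571.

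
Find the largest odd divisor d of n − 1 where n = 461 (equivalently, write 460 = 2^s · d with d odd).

Halving: 460 → 230 → 115; 115 is odd.
So 460 = 2^2 · 115.

115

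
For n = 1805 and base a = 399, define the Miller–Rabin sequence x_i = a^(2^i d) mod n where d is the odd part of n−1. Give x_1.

n − 1 = 1804 = 2^2 · 451, so s = 2 and d = 451.
x_0 = 399^451 mod 1805 = 1444.
x_1 = 1444^2 mod 1805 = 361.

361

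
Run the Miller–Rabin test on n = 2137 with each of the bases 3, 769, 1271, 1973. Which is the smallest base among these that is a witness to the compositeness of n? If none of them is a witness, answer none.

none

n − 1 = 2136 = 2^3 · 267, so s = 3 and d = 267.
Base 3: x_0 = 3^267 mod 2137 = 2136. x_0 = 2136 ≡ −1, so 3 is not a witness.
Base 769: x_0 = 769^267 mod 2137 = 1. x_0 = 1, so 769 is not a witness.
Base 1271: x_0 = 1271^267 mod 2137 = 629. x_0 is neither 1 nor 2136, so continue squaring. x_1 = 629^2 mod 2137 = 296. x_2 = 296^2 mod 2137 = 2136. x_2 ≡ −1, so 1271 is not a witness.
Base 1973: x_0 = 1973^267 mod 2137 = 296. x_0 is neither 1 nor 2136, so continue squaring. x_1 = 296^2 mod 2137 = 2136. x_1 ≡ −1, so 1973 is not a witness.
No listed base is a witness for 2137.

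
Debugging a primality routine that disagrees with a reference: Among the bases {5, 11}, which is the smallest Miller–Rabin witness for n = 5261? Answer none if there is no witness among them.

n − 1 = 5260 = 2^2 · 1315, so s = 2 and d = 1315.
Base 5: x_0 = 5^1315 mod 5261 = 1. x_0 = 1, so 5 is not a witness.
Base 11: x_0 = 11^1315 mod 5261 = 5260. x_0 = 5260 ≡ −1, so 11 is not a witness.
No listed base is a witness for 5261.

none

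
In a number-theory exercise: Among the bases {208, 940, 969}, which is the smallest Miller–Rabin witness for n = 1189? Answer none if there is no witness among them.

208

n − 1 = 1188 = 2^2 · 297, so s = 2 and d = 297.
Base 208: x_0 = 208^297 mod 1189 = 618. x_0 is neither 1 nor 1188, so continue squaring. x_1 = 618^2 mod 1189 = 255. Reached i = s−1 = 1 without hitting −1: 208 is a Miller–Rabin witness and 1189 is composite.
Base 940: x_0 = 940^297 mod 1189 = 940. x_0 is neither 1 nor 1188, so continue squaring. x_1 = 940^2 mod 1189 = 173. Reached i = s−1 = 1 without hitting −1: 940 is a Miller–Rabin witness and 1189 is composite.
Base 969: x_0 = 969^297 mod 1189 = 1085. x_0 is neither 1 nor 1188, so continue squaring. x_1 = 1085^2 mod 1189 = 115. Reached i = s−1 = 1 without hitting −1: 969 is a Miller–Rabin witness and 1189 is composite.
The smallest witness among the given bases is 208.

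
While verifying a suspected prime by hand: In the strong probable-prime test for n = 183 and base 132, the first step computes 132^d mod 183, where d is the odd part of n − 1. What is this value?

51

n − 1 = 182 = 2^1 · 91, so s = 1 and d = 91.
132^91 mod 183 = 51.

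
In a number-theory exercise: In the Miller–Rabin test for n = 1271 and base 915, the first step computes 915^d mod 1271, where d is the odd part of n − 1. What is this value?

n − 1 = 1270 = 2^1 · 635, so s = 1 and d = 635.
Repeated squaring mod 1271: 915^1 ≡ 915, 915^2 ≡ 907, 915^4 ≡ 312, 915^8 ≡ 748, 915^16 ≡ 264, 915^32 ≡ 1062, 915^64 ≡ 467, 915^128 ≡ 748, 915^256 ≡ 264, 915^512 ≡ 1062.
635 = 512 + 64 + 32 + 16 + 8 + 2 + 1, so 915^635 ≡ 1062·467·1062·264·748·907·915 ≡ 683 (mod 1271).

683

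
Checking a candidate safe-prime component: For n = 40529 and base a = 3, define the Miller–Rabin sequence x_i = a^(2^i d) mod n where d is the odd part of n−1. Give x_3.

40528

n − 1 = 40528 = 2^4 · 2533, so s = 4 and d = 2533.
Repeated squaring mod 40529: 3^1 ≡ 3, 3^2 ≡ 9, 3^4 ≡ 81, 3^8 ≡ 6561, 3^16 ≡ 4923, 3^32 ≡ 40116, 3^64 ≡ 8453, 3^128 ≡ 582, 3^256 ≡ 14492, 3^512 ≡ 37315, 3^1024 ≡ 35430, 3^2048 ≡ 20712.
2533 = 2048 + 256 + 128 + 64 + 32 + 4 + 1, so 3^2533 ≡ 20712·14492·582·8453·40116·81·3 ≡ 7597 (mod 40529).
x_0 = 7597.
x_1 = 7597^2 mod 40529 = 1113.
x_2 = 1113^2 mod 40529 = 22899.
x_3 = 22899^2 mod 40529 = 40528.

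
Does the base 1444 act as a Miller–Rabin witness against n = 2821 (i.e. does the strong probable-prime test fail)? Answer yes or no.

n − 1 = 2820 = 2^2 · 705, so s = 2 and d = 705.
Repeated squaring mod 2821: 1444^1 ≡ 1444, 1444^2 ≡ 417, 1444^4 ≡ 1808, 1444^8 ≡ 2146, 1444^16 ≡ 1444, 1444^32 ≡ 417, 1444^64 ≡ 1808, 1444^128 ≡ 2146, 1444^256 ≡ 1444, 1444^512 ≡ 417.
705 = 512 + 128 + 64 + 1, so 1444^705 ≡ 417·2146·1808·1444 ≡ 1 (mod 2821).
x_0 = 1444^705 mod 2821 = 1.
x_0 = 1, so 1444 is not a witness.

no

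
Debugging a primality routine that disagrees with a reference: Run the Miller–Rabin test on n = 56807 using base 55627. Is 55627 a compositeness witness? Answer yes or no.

n − 1 = 56806 = 2^1 · 28403, so s = 1 and d = 28403.
Repeated squaring mod 56807: 55627^1 ≡ 55627, 55627^2 ≡ 29032, 55627^4 ≡ 11565, 55627^8 ≡ 25547, 55627^16 ≡ 50393, 55627^32 ≡ 11128, 55627^64 ≡ 49931, 55627^128 ≡ 15952, 55627^256 ≡ 27751, 55627^512 ≡ 42309, 55627^1024 ≡ 6104, 55627^2048 ≡ 50231, 55627^4096 ≡ 13649, 55627^8192 ≡ 25048, 55627^16384 ≡ 25796.
28403 = 16384 + 8192 + 2048 + 1024 + 512 + 128 + 64 + 32 + 16 + 2 + 1, so 55627^28403 ≡ 25796·25048·50231·6104·42309·15952·49931·11128·50393·29032·55627 ≡ 56806 (mod 56807).
x_0 = 55627^28403 mod 56807 = 56806.
x_0 = 56806 ≡ −1, so 55627 is not a witness.

no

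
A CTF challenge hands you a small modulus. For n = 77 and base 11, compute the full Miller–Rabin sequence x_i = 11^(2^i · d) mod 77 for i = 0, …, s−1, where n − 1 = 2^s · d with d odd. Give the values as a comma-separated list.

11, 44

n − 1 = 76 = 2^2 · 19, so s = 2 and d = 19.
x_0 = 11^19 mod 77 = 11.
x_1 = 11^2 mod 77 = 44.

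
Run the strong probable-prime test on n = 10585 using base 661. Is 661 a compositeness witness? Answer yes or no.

no

n − 1 = 10584 = 2^3 · 1323, so s = 3 and d = 1323.
x_0 = 661^1323 mod 10585 = 1.
x_0 = 1, so 661 is not a witness.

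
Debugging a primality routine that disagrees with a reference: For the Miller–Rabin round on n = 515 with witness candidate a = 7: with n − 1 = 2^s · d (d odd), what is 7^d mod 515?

152

n − 1 = 514 = 2^1 · 257, so s = 1 and d = 257.
7^257 mod 515 = 152.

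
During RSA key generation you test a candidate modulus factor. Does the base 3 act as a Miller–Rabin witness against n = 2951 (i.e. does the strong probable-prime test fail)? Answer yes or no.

n − 1 = 2950 = 2^1 · 1475, so s = 1 and d = 1475.
x_0 = 3^1475 mod 2951 = 48.
x_0 ∉ {1, 2950} and s = 1, so 3 is a Miller–Rabin witness and 2951 is composite.

yes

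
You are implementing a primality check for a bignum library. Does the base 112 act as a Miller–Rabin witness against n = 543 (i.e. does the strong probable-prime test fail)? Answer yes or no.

yes

n − 1 = 542 = 2^1 · 271, so s = 1 and d = 271.
Repeated squaring mod 543: 112^1 ≡ 112, 112^2 ≡ 55, 112^4 ≡ 310, 112^8 ≡ 532, 112^16 ≡ 121, 112^32 ≡ 523, 112^64 ≡ 400, 112^128 ≡ 358, 112^256 ≡ 16.
271 = 256 + 8 + 4 + 2 + 1, so 112^271 ≡ 16·532·310·55·112 ≡ 250 (mod 543).
x_0 = 112^271 mod 543 = 250.
x_0 ∉ {1, 542} and s = 1, so 112 is a Miller–Rabin witness and 543 is composite.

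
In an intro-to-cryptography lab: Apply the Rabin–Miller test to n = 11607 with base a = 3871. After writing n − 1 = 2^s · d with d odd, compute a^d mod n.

7282

n − 1 = 11606 = 2^1 · 5803, so s = 1 and d = 5803.
Repeated squaring mod 11607: 3871^1 ≡ 3871, 3871^2 ≡ 4, 3871^4 ≡ 16, 3871^8 ≡ 256, 3871^16 ≡ 7501, 3871^32 ≡ 5872, 3871^64 ≡ 7594, 3871^128 ≡ 5260, 3871^256 ≡ 8119, 3871^512 ≡ 2008, 3871^1024 ≡ 4435, 3871^2048 ≡ 6967, 3871^4096 ≡ 10222.
5803 = 4096 + 1024 + 512 + 128 + 32 + 8 + 2 + 1, so 3871^5803 ≡ 10222·4435·2008·5260·5872·256·4·3871 ≡ 7282 (mod 11607).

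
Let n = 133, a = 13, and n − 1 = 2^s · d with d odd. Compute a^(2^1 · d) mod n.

64

n − 1 = 132 = 2^2 · 33, so s = 2 and d = 33.
Repeated squaring mod 133: 13^1 ≡ 13, 13^2 ≡ 36, 13^4 ≡ 99, 13^8 ≡ 92, 13^16 ≡ 85, 13^32 ≡ 43.
33 = 32 + 1, so 13^33 ≡ 43·13 ≡ 27 (mod 133).
x_0 = 27.
x_1 = 27^2 mod 133 = 64.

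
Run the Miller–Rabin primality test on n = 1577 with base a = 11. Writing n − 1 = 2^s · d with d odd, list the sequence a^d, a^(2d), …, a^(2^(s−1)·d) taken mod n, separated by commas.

n − 1 = 1576 = 2^3 · 197, so s = 3 and d = 197.
x_0 = 11^197 mod 1577 = 938.
x_1 = 938^2 mod 1577 = 1455.
x_2 = 1455^2 mod 1577 = 691.

938, 1455, 691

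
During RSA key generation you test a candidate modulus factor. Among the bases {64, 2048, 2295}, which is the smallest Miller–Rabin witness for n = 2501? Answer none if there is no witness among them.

2048

n − 1 = 2500 = 2^2 · 625, so s = 2 and d = 625.
Base 64: x_0 = 64^625 mod 2501 = 2500. x_0 = 2500 ≡ −1, so 64 is not a witness.
Base 2048: x_0 = 2048^625 mod 2501 = 2469. x_0 is neither 1 nor 2500, so continue squaring. x_1 = 2469^2 mod 2501 = 1024. Reached i = s−1 = 1 without hitting −1: 2048 is a Miller–Rabin witness and 2501 is composite.
Base 2295: x_0 = 2295^625 mod 2501 = 1475. x_0 is neither 1 nor 2500, so continue squaring. x_1 = 1475^2 mod 2501 = 2256. Reached i = s−1 = 1 without hitting −1: 2295 is a Miller–Rabin witness and 2501 is composite.
The smallest witness among the given bases is 2048.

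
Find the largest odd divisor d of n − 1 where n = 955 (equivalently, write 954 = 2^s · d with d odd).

477

Halving: 954 → 477; 477 is odd.
So 954 = 2^1 · 477.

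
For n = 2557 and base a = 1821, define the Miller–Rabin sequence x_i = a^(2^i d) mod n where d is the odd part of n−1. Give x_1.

2556

n − 1 = 2556 = 2^2 · 639, so s = 2 and d = 639.
x_0 = 1821^639 mod 2557 = 1946.
x_1 = 1946^2 mod 2557 = 2556.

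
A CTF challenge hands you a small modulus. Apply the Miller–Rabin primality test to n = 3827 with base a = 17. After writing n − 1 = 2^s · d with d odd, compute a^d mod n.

246

n − 1 = 3826 = 2^1 · 1913, so s = 1 and d = 1913.
17^1913 mod 3827 = 246.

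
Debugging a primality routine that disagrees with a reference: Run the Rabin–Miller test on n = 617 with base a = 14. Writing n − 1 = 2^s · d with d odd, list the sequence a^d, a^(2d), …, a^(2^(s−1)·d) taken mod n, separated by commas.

194, 616, 1

n − 1 = 616 = 2^3 · 77, so s = 3 and d = 77.
x_0 = 14^77 mod 617 = 194.
x_1 = 194^2 mod 617 = 616.
x_2 = 616^2 mod 617 = 1.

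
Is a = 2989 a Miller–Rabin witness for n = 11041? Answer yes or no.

n − 1 = 11040 = 2^5 · 345, so s = 5 and d = 345.
x_0 = 2989^345 mod 11041 = 6161.
x_0 is neither 1 nor 11040, so continue squaring.
x_1 = 6161^2 mod 11041 = 10004.
x_2 = 10004^2 mod 11041 = 4392.
x_3 = 4392^2 mod 11041 = 1037.
x_4 = 1037^2 mod 11041 = 4392.
Reached i = s−1 = 4 without hitting −1: 2989 is a Miller–Rabin witness and 11041 is composite.

yes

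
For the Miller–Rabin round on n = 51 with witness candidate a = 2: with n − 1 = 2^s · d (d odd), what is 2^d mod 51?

n − 1 = 50 = 2^1 · 25, so s = 1 and d = 25.
By repeated squaring, 2^25 ≡ 2 (mod 51).

2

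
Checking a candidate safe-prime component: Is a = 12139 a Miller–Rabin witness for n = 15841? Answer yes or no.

n − 1 = 15840 = 2^5 · 495, so s = 5 and d = 495.
x_0 = 12139^495 mod 15841 = 6945.
x_0 is neither 1 nor 15840, so continue squaring.
x_1 = 6945^2 mod 15841 = 13021.
x_2 = 13021^2 mod 15841 = 218.
x_3 = 218^2 mod 15841 = 1.
x_3 = 1 but x_2 ≠ ±1, a nontrivial square root of 1 — 12139 is a witness and 15841 is composite.

yes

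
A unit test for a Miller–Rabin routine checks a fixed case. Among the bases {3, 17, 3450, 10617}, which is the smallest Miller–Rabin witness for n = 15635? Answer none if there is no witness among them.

n − 1 = 15634 = 2^1 · 7817, so s = 1 and d = 7817.
Base 3: x_0 = 3^7817 mod 15635 = 6988. x_0 ∉ {1, 15634} and s = 1, so 3 is a Miller–Rabin witness and 15635 is composite.
Base 17: x_0 = 17^7817 mod 15635 = 1597. x_0 ∉ {1, 15634} and s = 1, so 17 is a Miller–Rabin witness and 15635 is composite.
Base 3450: x_0 = 3450^7817 mod 15635 = 4305. x_0 ∉ {1, 15634} and s = 1, so 3450 is a Miller–Rabin witness and 15635 is composite.
Base 10617: x_0 = 10617^7817 mod 15635 = 1862. x_0 ∉ {1, 15634} and s = 1, so 10617 is a Miller–Rabin witness and 15635 is composite.
The smallest witness among the given bases is 3.

3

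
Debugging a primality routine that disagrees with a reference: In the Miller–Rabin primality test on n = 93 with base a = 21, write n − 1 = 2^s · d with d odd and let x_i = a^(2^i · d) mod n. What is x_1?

72

n − 1 = 92 = 2^2 · 23, so s = 2 and d = 23.
x_0 = 21^23 mod 93 = 48.
x_1 = 48^2 mod 93 = 72.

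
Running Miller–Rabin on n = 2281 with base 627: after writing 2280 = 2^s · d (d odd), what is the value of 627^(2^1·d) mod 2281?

2280

n − 1 = 2280 = 2^3 · 285, so s = 3 and d = 285.
x_0 = 627^285 mod 2281 = 710.
x_1 = 710^2 mod 2281 = 2280.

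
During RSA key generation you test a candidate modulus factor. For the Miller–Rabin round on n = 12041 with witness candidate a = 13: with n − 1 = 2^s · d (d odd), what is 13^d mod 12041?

1

n − 1 = 12040 = 2^3 · 1505, so s = 3 and d = 1505.
Repeated squaring mod 12041: 13^1 ≡ 13, 13^2 ≡ 169, 13^4 ≡ 4479, 13^8 ≡ 1135, 13^16 ≡ 11879, 13^32 ≡ 2162, 13^64 ≡ 2336, 13^128 ≡ 2323, 13^256 ≡ 1961, 13^512 ≡ 4442, 13^1024 ≡ 8206.
1505 = 1024 + 256 + 128 + 64 + 32 + 1, so 13^1505 ≡ 8206·1961·2323·2336·2162·13 ≡ 1 (mod 12041).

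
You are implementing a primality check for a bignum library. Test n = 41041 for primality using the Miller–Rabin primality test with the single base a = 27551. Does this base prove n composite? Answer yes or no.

n − 1 = 41040 = 2^4 · 2565, so s = 4 and d = 2565.
x_0 = 27551^2565 mod 41041 = 41040.
x_0 = 41040 ≡ −1, so 27551 is not a witness.

no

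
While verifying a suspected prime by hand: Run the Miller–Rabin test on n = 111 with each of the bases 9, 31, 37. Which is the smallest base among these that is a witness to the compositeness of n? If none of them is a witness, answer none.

n − 1 = 110 = 2^1 · 55, so s = 1 and d = 55.
Base 9: x_0 = 9^55 mod 111 = 9. x_0 ∉ {1, 110} and s = 1, so 9 is a Miller–Rabin witness and 111 is composite.
Base 31: x_0 = 31^55 mod 111 = 43. x_0 ∉ {1, 110} and s = 1, so 31 is a Miller–Rabin witness and 111 is composite.
Base 37: x_0 = 37^55 mod 111 = 37. x_0 ∉ {1, 110} and s = 1, so 37 is a Miller–Rabin witness and 111 is composite.
The smallest witness among the given bases is 9.

9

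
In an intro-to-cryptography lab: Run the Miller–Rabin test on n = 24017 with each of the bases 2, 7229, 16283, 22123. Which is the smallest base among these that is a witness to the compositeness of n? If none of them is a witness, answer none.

n − 1 = 24016 = 2^4 · 1501, so s = 4 and d = 1501.
Base 2: x_0 = 2^1501 mod 24017 = 21590. x_0 is neither 1 nor 24016, so continue squaring. x_1 = 21590^2 mod 24017 = 6164. x_2 = 6164^2 mod 24017 = 2. x_3 = 2^2 mod 24017 = 4. Reached i = s−1 = 3 without hitting −1: 2 is a Miller–Rabin witness and 24017 is composite.
Base 7229: x_0 = 7229^1501 mod 24017 = 6333. x_0 is neither 1 nor 24016, so continue squaring. x_1 = 6333^2 mod 24017 = 22516. x_2 = 22516^2 mod 24017 = 19420. x_3 = 19420^2 mod 24017 = 21466. Reached i = s−1 = 3 without hitting −1: 7229 is a Miller–Rabin witness and 24017 is composite.
Base 16283: x_0 = 16283^1501 mod 24017 = 8135. x_0 is neither 1 nor 24016, so continue squaring. x_1 = 8135^2 mod 24017 = 11390. x_2 = 11390^2 mod 24017 = 16283. x_3 = 16283^2 mod 24017 = 12426. Reached i = s−1 = 3 without hitting −1: 16283 is a Miller–Rabin witness and 24017 is composite.
Base 22123: x_0 = 22123^1501 mod 24017 = 10909. x_0 is neither 1 nor 24016, so continue squaring. x_1 = 10909^2 mod 24017 = 2046. x_2 = 2046^2 mod 24017 = 7158. x_3 = 7158^2 mod 24017 = 8703. Reached i = s−1 = 3 without hitting −1: 22123 is a Miller–Rabin witness and 24017 is composite.
The smallest witness among the given bases is 2.

2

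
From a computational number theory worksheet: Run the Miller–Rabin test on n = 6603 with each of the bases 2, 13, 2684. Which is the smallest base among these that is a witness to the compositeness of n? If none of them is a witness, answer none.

2

n − 1 = 6602 = 2^1 · 3301, so s = 1 and d = 3301.
Base 2: x_0 = 2^3301 mod 6603 = 2048. x_0 ∉ {1, 6602} and s = 1, so 2 is a Miller–Rabin witness and 6603 is composite.
Base 13: x_0 = 13^3301 mod 6603 = 757. x_0 ∉ {1, 6602} and s = 1, so 13 is a Miller–Rabin witness and 6603 is composite.
Base 2684: x_0 = 2684^3301 mod 6603 = 2684. x_0 ∉ {1, 6602} and s = 1, so 2684 is a Miller–Rabin witness and 6603 is composite.
The smallest witness among the given bases is 2.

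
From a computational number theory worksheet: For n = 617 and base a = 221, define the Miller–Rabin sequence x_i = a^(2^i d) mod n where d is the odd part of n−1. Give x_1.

n − 1 = 616 = 2^3 · 77, so s = 3 and d = 77.
x_0 = 221^77 mod 617 = 1.
x_1 = 1^2 mod 617 = 1.

1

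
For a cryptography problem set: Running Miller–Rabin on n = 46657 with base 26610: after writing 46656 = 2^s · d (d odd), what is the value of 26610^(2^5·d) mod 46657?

1

n − 1 = 46656 = 2^6 · 729, so s = 6 and d = 729.
x_0 = 26610^729 mod 46657 = 29379.
x_1 = 29379^2 mod 46657 = 17798.
x_2 = 17798^2 mod 46657 = 14431.
x_3 = 14431^2 mod 46657 = 23570.
x_4 = 23570^2 mod 46657 = 1.
x_5 = 1^2 mod 46657 = 1.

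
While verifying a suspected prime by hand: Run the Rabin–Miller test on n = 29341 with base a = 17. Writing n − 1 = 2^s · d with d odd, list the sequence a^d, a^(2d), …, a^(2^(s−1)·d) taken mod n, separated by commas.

n − 1 = 29340 = 2^2 · 7335, so s = 2 and d = 7335.
x_0 = 17^7335 mod 29341 = 23230.
x_1 = 23230^2 mod 29341 = 22569.

23230, 22569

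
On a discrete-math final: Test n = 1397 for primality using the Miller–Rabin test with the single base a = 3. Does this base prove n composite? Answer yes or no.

n − 1 = 1396 = 2^2 · 349, so s = 2 and d = 349.
x_0 = 3^349 mod 1397 = 224.
x_0 is neither 1 nor 1396, so continue squaring.
x_1 = 224^2 mod 1397 = 1281.
Reached i = s−1 = 1 without hitting −1: 3 is a Miller–Rabin witness and 1397 is composite.

yes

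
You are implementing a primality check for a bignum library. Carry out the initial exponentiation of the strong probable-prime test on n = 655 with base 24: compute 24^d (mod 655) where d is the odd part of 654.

n − 1 = 654 = 2^1 · 327, so s = 1 and d = 327.
24^327 mod 655 = 79.

79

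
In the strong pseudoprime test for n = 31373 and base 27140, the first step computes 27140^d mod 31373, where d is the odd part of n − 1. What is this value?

13273

n − 1 = 31372 = 2^2 · 7843, so s = 2 and d = 7843.
27140^7843 mod 31373 = 13273.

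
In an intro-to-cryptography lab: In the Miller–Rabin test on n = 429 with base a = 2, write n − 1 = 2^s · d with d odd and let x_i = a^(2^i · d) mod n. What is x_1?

n − 1 = 428 = 2^2 · 107, so s = 2 and d = 107.
x_0 = 2^107 mod 429 = 293.
x_1 = 293^2 mod 429 = 49.

49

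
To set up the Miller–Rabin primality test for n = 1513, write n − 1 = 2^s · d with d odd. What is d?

Halving: 1512 → 756 → 378 → 189; 189 is odd.
So 1512 = 2^3 · 189.

189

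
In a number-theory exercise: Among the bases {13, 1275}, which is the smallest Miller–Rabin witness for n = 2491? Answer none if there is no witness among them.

n − 1 = 2490 = 2^1 · 1245, so s = 1 and d = 1245.
Base 13: x_0 = 13^1245 mod 2491 = 2056. x_0 ∉ {1, 2490} and s = 1, so 13 is a Miller–Rabin witness and 2491 is composite.
Base 1275: x_0 = 1275^1245 mod 2491 = 1062. x_0 ∉ {1, 2490} and s = 1, so 1275 is a Miller–Rabin witness and 2491 is composite.
The smallest witness among the given bases is 13.

13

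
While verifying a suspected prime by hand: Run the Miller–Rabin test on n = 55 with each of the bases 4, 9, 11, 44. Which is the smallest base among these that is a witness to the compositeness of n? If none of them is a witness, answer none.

n − 1 = 54 = 2^1 · 27, so s = 1 and d = 27.
Base 4: x_0 = 4^27 mod 55 = 49. x_0 ∉ {1, 54} and s = 1, so 4 is a Miller–Rabin witness and 55 is composite.
Base 9: x_0 = 9^27 mod 55 = 4. x_0 ∉ {1, 54} and s = 1, so 9 is a Miller–Rabin witness and 55 is composite.
Base 11: x_0 = 11^27 mod 55 = 11. x_0 ∉ {1, 54} and s = 1, so 11 is a Miller–Rabin witness and 55 is composite.
Base 44: x_0 = 44^27 mod 55 = 44. x_0 ∉ {1, 54} and s = 1, so 44 is a Miller–Rabin witness and 55 is composite.
The smallest witness among the given bases is 4.

4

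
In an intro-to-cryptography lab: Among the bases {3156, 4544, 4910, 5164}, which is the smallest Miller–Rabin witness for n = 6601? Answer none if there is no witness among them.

n − 1 = 6600 = 2^3 · 825, so s = 3 and d = 825.
Base 3156: x_0 = 3156^825 mod 6601 = 6600. x_0 = 6600 ≡ −1, so 3156 is not a witness.
Base 4544: x_0 = 4544^825 mod 6601 = 2416. x_0 is neither 1 nor 6600, so continue squaring. x_1 = 2416^2 mod 6601 = 1772. x_2 = 1772^2 mod 6601 = 4509. Reached i = s−1 = 2 without hitting −1: 4544 is a Miller–Rabin witness and 6601 is composite.
Base 4910: x_0 = 4910^825 mod 6601 = 6600. x_0 = 6600 ≡ −1, so 4910 is not a witness.
Base 5164: x_0 = 5164^825 mod 6601 = 2715. x_0 is neither 1 nor 6600, so continue squaring. x_1 = 2715^2 mod 6601 = 4509. x_2 = 4509^2 mod 6601 = 1. x_2 = 1 but x_1 ≠ ±1, a nontrivial square root of 1 — 5164 is a witness and 6601 is composite.
The smallest witness among the given bases is 4544.

4544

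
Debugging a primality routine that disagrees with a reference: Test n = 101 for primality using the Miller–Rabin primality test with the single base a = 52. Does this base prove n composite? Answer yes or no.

n − 1 = 100 = 2^2 · 25, so s = 2 and d = 25.
x_0 = 52^25 mod 101 = 1.
x_0 = 1, so 52 is not a witness.

no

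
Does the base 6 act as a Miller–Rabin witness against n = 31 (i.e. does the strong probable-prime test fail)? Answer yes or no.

no

n − 1 = 30 = 2^1 · 15, so s = 1 and d = 15.
x_0 = 6^15 mod 31 = 30.
x_0 = 30 ≡ −1, so 6 is not a witness.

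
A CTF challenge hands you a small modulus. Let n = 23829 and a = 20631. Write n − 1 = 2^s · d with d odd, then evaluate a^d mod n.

n − 1 = 23828 = 2^2 · 5957, so s = 2 and d = 5957.
20631^5957 mod 23829 = 16731.

16731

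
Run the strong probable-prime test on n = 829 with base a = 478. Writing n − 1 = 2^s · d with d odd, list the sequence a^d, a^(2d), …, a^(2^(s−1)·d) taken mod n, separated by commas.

1, 1

n − 1 = 828 = 2^2 · 207, so s = 2 and d = 207.
x_0 = 478^207 mod 829 = 1.
x_1 = 1^2 mod 829 = 1.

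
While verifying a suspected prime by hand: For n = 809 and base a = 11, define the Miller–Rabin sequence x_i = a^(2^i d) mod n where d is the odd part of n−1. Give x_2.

808

n − 1 = 808 = 2^3 · 101, so s = 3 and d = 101.
x_0 = 11^101 mod 809 = 44.
x_1 = 44^2 mod 809 = 318.
x_2 = 318^2 mod 809 = 808.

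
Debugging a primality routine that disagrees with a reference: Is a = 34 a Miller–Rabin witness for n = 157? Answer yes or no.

no

n − 1 = 156 = 2^2 · 39, so s = 2 and d = 39.
x_0 = 34^39 mod 157 = 129.
x_0 is neither 1 nor 156, so continue squaring.
x_1 = 129^2 mod 157 = 156.
x_1 ≡ −1, so 34 is not a witness.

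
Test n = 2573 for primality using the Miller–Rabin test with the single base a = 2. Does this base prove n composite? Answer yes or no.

yes

n − 1 = 2572 = 2^2 · 643, so s = 2 and d = 643.
x_0 = 2^643 mod 2573 = 1899.
x_0 is neither 1 nor 2572, so continue squaring.
x_1 = 1899^2 mod 2573 = 1428.
Reached i = s−1 = 1 without hitting −1: 2 is a Miller–Rabin witness and 2573 is composite.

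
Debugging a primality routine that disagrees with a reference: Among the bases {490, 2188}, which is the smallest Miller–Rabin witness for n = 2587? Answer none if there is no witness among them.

none

n − 1 = 2586 = 2^1 · 1293, so s = 1 and d = 1293.
Base 490: x_0 = 490^1293 mod 2587 = 1. x_0 = 1, so 490 is not a witness.
Base 2188: x_0 = 2188^1293 mod 2587 = 2586. x_0 = 2586 ≡ −1, so 2188 is not a witness.
No listed base is a witness for 2587.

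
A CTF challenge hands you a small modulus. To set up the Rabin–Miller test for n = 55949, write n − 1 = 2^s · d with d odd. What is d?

13987

Halving: 55948 → 27974 → 13987; 13987 is odd.
So 55948 = 2^2 · 13987.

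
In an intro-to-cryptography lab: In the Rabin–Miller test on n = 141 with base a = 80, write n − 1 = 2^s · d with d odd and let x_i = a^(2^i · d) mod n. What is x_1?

n − 1 = 140 = 2^2 · 35, so s = 2 and d = 35.
By repeated squaring, 80^35 ≡ 116 (mod 141).
x_0 = 116.
x_1 = 116^2 mod 141 = 61.

61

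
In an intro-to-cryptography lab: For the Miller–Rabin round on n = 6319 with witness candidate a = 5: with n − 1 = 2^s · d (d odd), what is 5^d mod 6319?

n − 1 = 6318 = 2^1 · 3159, so s = 1 and d = 3159.
5^3159 mod 6319 = 2897.

2897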